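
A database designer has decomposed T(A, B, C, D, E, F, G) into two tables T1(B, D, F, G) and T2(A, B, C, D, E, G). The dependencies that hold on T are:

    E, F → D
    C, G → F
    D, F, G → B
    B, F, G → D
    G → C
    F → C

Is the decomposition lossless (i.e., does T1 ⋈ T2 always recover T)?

Yes

Common attributes: T1 ∩ T2 = {B, D, G}.
Closure of {B, D, G}: G → C applies, adding C; C, G → F applies, adding F. So (B, D, G)⁺ = {B, C, D, F, G}.
This closure contains every attribute of T1, so T1 ∩ T2 → T1. The join is lossless.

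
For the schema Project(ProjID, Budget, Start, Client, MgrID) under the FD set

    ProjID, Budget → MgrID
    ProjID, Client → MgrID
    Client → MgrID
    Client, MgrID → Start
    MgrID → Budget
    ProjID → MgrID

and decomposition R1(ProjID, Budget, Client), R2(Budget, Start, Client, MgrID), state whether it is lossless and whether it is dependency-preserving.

lossless but not dependency-preserving

Lossless test: (Budget, Client)⁺ = {Budget, Start, Client, MgrID}, which contains all of one fragment — lossless.
Dependency preservation: the restricted closure of {ProjID, Budget} across the fragments never reaches {MgrID}, so ProjID, Budget → MgrID cannot be enforced without a join — not preserved.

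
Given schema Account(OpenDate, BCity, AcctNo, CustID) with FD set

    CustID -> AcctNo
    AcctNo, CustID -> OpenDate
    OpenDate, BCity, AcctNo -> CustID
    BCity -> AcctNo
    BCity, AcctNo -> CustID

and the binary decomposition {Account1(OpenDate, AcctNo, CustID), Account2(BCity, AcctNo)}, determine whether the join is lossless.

Common attributes: Account1 ∩ Account2 = {AcctNo}.
No dependency enlarges {AcctNo}, so (AcctNo)⁺ = {AcctNo}.
The closure contains neither all of Account1 = {OpenDate, AcctNo, CustID} nor all of Account2 = {BCity, AcctNo}, so the common attributes are not a superkey of either fragment. The join is lossy.

No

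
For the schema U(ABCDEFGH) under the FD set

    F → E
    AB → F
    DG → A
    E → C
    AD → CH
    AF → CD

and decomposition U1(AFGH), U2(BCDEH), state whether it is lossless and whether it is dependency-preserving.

lossy and not dependency-preserving

Lossless test: (H)⁺ = {H}, which is a superkey of neither fragment — lossy.
Dependency preservation: the restricted closure of {F} across the fragments never reaches {E}, so F → E cannot be enforced without a join — not preserved.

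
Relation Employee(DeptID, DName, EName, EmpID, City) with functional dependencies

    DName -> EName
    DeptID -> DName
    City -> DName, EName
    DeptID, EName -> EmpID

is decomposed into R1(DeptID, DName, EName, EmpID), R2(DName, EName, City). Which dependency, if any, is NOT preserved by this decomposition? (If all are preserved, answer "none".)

DName → EName lies within R1.
DeptID → DName lies within R1.
City → DName, EName lies within R2.
DeptID, EName → EmpID lies within R1.
Every dependency is enforceable on the fragments, so the decomposition is dependency-preserving.

none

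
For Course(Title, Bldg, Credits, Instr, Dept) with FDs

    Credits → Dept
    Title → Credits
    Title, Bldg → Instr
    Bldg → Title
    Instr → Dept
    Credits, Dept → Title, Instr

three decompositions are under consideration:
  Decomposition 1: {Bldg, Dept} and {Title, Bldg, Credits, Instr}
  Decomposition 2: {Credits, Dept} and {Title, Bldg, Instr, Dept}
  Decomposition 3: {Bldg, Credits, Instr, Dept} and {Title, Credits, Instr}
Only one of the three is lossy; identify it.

Decomposition 1: common = {Bldg}, closure = {Title, Bldg, Credits, Instr, Dept} → lossless.
Decomposition 2: common = {Dept}, closure = {Dept} → lossy.
Decomposition 3: common = {Credits, Instr}, closure = {Title, Credits, Instr, Dept} → lossless.

Decomposition 2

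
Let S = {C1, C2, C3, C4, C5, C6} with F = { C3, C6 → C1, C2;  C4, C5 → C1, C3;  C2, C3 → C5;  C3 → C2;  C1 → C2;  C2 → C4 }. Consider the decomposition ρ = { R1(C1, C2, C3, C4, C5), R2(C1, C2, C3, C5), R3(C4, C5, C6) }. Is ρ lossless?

Yes

Chase test. Columns are C1, C2, C3, C4, C5, C6; row i has aⱼ where attribute j ∈ Ri, else bᵢⱼ.
Initial tableau (one row per fragment):
  row 1: a1 a2 a3 a4 a5 b16
  row 2: a1 a2 a3 b24 a5 b26
  row 3: b31 b32 b33 a4 a5 a6
Rows 1 and 3 agree on C4, C5; apply C4, C5→C1, C3 and equate their C1, C3 entries.
Rows 1 and 3 agree on C3; apply C3→C2 and equate their C2 entries.
Rows 1 and 2 agree on C2; apply C2→C4 and equate their C4 entries.
Row 3 is now all distinguished symbols — the join is lossless.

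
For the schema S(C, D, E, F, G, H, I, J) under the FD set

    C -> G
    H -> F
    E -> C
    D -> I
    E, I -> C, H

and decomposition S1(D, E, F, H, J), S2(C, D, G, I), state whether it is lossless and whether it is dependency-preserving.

Lossless test: (D)⁺ = {D, I}, which is a superkey of neither fragment — lossy.
Dependency preservation: the restricted closure of {E} across the fragments never reaches {C}, so E → C cannot be enforced without a join — not preserved.

lossy and not dependency-preserving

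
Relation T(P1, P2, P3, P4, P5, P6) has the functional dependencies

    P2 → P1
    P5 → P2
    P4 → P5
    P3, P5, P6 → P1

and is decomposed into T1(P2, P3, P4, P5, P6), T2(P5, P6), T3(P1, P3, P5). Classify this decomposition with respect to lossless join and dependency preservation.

Lossless test (chase): Rows 1 and 2 agree on P5; apply P5→P2 and equate their P2 entries. Rows 1 and 3 agree on P5; apply P5→P2 and equate their P2 entries. Rows 1 and 2 agree on P2; apply P2→P1 and equate their P1 entries. Rows 1 and 3 agree on P2; apply P2→P1 and equate their P1 entries. Row 1 is now all distinguished symbols — the join is lossless.
Dependency preservation: the restricted closure of {P2} across the fragments never reaches {P1}, so P2 → P1 cannot be enforced without a join — not preserved.

lossless but not dependency-preserving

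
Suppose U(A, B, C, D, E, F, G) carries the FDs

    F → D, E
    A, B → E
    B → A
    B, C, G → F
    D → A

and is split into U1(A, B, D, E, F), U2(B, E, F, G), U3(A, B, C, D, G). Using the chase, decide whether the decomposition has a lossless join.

Chase test. Columns are A, B, C, D, E, F, G; row i has aⱼ where attribute j ∈ Ui, else bᵢⱼ.
Initial tableau (one row per fragment):
  row 1: a1 a2 b13 a4 a5 a6 b17
  row 2: b21 a2 b23 b24 a5 a6 a7
  row 3: a1 a2 a3 a4 b35 b36 a7
Rows 1 and 2 agree on F; apply F→D, E and equate their D, E entries.
Rows 1 and 3 agree on A, B; apply A, B→E and equate their E entries.
Rows 1 and 2 agree on B; apply B→A and equate their A entries.
No row becomes fully distinguished — the join is lossy.

No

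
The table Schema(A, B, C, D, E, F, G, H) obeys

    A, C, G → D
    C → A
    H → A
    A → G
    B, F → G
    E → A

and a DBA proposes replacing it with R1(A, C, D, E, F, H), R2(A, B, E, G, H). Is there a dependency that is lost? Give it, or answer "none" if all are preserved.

Check B, F → G: no single fragment contains all of {B, F, G}, and the restricted closure of {B, F} across the fragments never reaches {G}.
A, C, G → D is preserved.
C → A is preserved.
H → A is preserved.
A → G is preserved.
E → A is preserved.

B, F → G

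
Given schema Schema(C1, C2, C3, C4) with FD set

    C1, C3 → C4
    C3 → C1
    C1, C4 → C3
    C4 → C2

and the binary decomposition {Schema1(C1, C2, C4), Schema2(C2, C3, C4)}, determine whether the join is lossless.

No

Common attributes: Schema1 ∩ Schema2 = {C2, C4}.
No dependency enlarges {C2, C4}, so (C2, C4)⁺ = {C2, C4}.
The closure contains neither all of Schema1 = {C1, C2, C4} nor all of Schema2 = {C2, C3, C4}, so the common attributes are not a superkey of either fragment. The join is lossy.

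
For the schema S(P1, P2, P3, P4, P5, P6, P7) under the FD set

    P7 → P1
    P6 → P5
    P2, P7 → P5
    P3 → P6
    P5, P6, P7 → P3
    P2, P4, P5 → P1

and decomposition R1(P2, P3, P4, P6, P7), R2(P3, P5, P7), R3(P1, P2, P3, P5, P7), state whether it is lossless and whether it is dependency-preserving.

lossless but not dependency-preserving

Lossless test (chase): Rows 1 and 2 agree on P7; apply P7→P1 and equate their P1 entries. Rows 1 and 3 agree on P7; apply P7→P1 and equate their P1 entries. Rows 1 and 3 agree on P2, P7; apply P2, P7→P5 and equate their P5 entries. Rows 1 and 2 agree on P3; apply P3→P6 and equate their P6 entries. Rows 1 and 3 agree on P3; apply P3→P6 and equate their P6 entries. Row 1 is now all distinguished symbols — the join is lossless.
Dependency preservation: the restricted closure of {P6} across the fragments never reaches {P5}, so P6 → P5 cannot be enforced without a join — not preserved.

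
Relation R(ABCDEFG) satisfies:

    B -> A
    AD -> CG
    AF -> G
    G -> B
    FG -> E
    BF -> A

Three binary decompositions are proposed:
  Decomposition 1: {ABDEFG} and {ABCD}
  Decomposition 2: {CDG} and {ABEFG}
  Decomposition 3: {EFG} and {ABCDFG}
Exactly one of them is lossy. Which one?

Decomposition 1: common = {ABD}, closure = {ABCDG} → lossless.
Decomposition 2: common = {G}, closure = {ABG} → lossy.
Decomposition 3: common = {FG}, closure = {ABEFG} → lossless.

Decomposition 2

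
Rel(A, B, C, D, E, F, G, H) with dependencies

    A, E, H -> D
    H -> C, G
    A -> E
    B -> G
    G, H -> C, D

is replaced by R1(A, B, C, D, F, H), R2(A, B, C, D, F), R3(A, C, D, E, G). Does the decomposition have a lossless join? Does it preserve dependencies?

lossy and not dependency-preserving

Lossless test (chase): Rows 1 and 2 agree on A; apply A→E and equate their E entries. Rows 1 and 3 agree on A; apply A→E and equate their E entries. Rows 1 and 2 agree on B; apply B→G and equate their G entries. No row becomes fully distinguished — the join is lossy.
Dependency preservation: the restricted closure of {H} across the fragments never reaches {C, G}, so H → C, G cannot be enforced without a join — not preserved.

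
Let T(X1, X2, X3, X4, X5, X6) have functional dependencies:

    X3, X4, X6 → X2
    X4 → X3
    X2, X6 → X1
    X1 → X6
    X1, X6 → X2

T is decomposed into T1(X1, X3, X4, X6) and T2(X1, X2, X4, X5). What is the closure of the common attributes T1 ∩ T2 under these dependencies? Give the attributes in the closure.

T1 ∩ T2 = {X1, X4}.
X4 → X3 applies, adding X3
X1 → X6 applies, adding X6
X1, X6 → X2 applies, adding X2
Closure: {X1, X2, X3, X4, X6}.

X1, X2, X3, X4, X6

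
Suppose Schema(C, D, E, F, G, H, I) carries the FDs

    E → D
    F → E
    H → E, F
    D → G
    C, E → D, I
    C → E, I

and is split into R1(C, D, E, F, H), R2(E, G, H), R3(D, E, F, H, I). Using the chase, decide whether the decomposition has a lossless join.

No

Chase test. Columns are C, D, E, F, G, H, I; row i has aⱼ where attribute j ∈ Ri, else bᵢⱼ.
Initial tableau (one row per fragment):
  row 1: a1 a2 a3 a4 b15 a6 b17
  row 2: b21 b22 a3 b24 a5 a6 b27
  row 3: b31 a2 a3 a4 b35 a6 a7
Rows 1 and 2 agree on E; apply E→D and equate their D entries.
Rows 1 and 2 agree on H; apply H→E, F and equate their E, F entries.
Rows 1 and 2 agree on D; apply D→G and equate their G entries.
Rows 1 and 3 agree on D; apply D→G and equate their G entries.
No row becomes fully distinguished — the join is lossy.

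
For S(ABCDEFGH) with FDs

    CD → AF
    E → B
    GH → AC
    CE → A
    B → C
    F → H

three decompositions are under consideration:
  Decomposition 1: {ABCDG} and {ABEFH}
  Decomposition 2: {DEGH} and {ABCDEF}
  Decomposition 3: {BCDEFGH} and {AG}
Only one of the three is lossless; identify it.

Decomposition 2

Decomposition 1: common = {AB}, closure = {ABC} → lossy.
Decomposition 2: common = {DE}, closure = {ABCDEFH} → lossless.
Decomposition 3: common = {G}, closure = {G} → lossy.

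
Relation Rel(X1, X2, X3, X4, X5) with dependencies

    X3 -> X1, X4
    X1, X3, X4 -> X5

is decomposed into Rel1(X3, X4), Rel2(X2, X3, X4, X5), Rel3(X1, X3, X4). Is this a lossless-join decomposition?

Chase test. Columns are X1, X2, X3, X4, X5; row i has aⱼ where attribute j ∈ Reli, else bᵢⱼ.
Initial tableau (one row per fragment):
  row 1: b11 b12 a3 a4 b15
  row 2: b21 a2 a3 a4 a5
  row 3: a1 b32 a3 a4 b35
Rows 1 and 2 agree on X3; apply X3→X1, X4 and equate their X1, X4 entries.
Rows 1 and 3 agree on X3; apply X3→X1, X4 and equate their X1, X4 entries.
Rows 1 and 2 agree on X1, X3, X4; apply X1, X3, X4→X5 and equate their X5 entries.
Rows 1 and 3 agree on X1, X3, X4; apply X1, X3, X4→X5 and equate their X5 entries.
Row 2 is now all distinguished symbols — the join is lossless.

Yes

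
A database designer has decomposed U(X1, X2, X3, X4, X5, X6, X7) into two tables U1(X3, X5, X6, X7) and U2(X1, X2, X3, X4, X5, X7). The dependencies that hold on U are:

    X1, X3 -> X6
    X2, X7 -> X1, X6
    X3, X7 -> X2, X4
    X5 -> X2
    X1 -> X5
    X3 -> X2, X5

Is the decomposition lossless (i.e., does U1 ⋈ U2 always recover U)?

Yes

Common attributes: U1 ∩ U2 = {X3, X5, X7}.
Closure of {X3, X5, X7}: X3, X7 → X2, X4 applies, adding X2, X4; X2, X7 → X1, X6 applies, adding X1, X6. So (X3, X5, X7)⁺ = {X1, X2, X3, X4, X5, X6, X7}.
This closure contains every attribute of U1, so U1 ∩ U2 → U1. The join is lossless.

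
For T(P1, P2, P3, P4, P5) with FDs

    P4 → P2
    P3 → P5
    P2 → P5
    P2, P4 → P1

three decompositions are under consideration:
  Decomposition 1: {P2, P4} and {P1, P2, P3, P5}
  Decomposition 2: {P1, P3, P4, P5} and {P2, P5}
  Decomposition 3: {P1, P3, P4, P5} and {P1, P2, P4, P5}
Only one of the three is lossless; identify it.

Decomposition 3

Decomposition 1: common = {P2}, closure = {P2, P5} → lossy.
Decomposition 2: common = {P5}, closure = {P5} → lossy.
Decomposition 3: common = {P1, P4, P5}, closure = {P1, P2, P4, P5} → lossless.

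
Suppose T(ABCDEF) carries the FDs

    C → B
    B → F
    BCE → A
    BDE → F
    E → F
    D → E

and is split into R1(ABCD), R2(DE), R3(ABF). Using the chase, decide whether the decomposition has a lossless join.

Yes

Chase test. Columns are ABCDEF; row i has aⱼ where attribute j ∈ Ri, else bᵢⱼ.
Initial tableau (one row per fragment):
  row 1: a1 a2 a3 a4 b15 b16
  row 2: b21 b22 b23 a4 a5 b26
  row 3: a1 a2 b33 b34 b35 a6
Rows 1 and 3 agree on B; apply B→F and equate their F entries.
Rows 1 and 2 agree on D; apply D→E and equate their E entries.
Rows 1 and 2 agree on E; apply E→F and equate their F entries.
Row 1 is now all distinguished symbols — the join is lossless.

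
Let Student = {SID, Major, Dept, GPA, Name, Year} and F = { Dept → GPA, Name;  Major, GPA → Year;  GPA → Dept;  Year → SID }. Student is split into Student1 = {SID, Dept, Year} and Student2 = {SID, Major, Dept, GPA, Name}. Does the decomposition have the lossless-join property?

Common attributes: Student1 ∩ Student2 = {SID, Dept}.
Closure of {SID, Dept}: Dept → GPA, Name applies, adding GPA, Name. So (SID, Dept)⁺ = {SID, Dept, GPA, Name}.
The closure contains neither all of Student1 = {SID, Dept, Year} nor all of Student2 = {SID, Major, Dept, GPA, Name}, so the common attributes are not a superkey of either fragment. The join is lossy.

No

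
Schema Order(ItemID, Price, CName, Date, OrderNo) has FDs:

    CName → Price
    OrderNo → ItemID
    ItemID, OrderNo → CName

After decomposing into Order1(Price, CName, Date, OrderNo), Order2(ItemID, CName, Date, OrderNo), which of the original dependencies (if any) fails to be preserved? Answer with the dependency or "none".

CName → Price lies within Order1.
OrderNo → ItemID lies within Order2.
ItemID, OrderNo → CName lies within Order2.
Every dependency is enforceable on the fragments, so the decomposition is dependency-preserving.

none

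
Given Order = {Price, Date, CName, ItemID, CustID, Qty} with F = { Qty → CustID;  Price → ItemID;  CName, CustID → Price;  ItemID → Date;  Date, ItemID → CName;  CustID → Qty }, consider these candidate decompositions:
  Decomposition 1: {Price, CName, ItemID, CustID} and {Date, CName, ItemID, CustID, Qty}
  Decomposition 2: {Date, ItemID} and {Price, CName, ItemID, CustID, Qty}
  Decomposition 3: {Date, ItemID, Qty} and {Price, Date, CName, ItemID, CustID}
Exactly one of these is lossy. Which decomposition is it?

Decomposition 1: common = {CName, ItemID, CustID}, closure = {Price, Date, CName, ItemID, CustID, Qty} → lossless.
Decomposition 2: common = {ItemID}, closure = {Date, CName, ItemID} → lossless.
Decomposition 3: common = {Date, ItemID}, closure = {Date, CName, ItemID} → lossy.

Decomposition 3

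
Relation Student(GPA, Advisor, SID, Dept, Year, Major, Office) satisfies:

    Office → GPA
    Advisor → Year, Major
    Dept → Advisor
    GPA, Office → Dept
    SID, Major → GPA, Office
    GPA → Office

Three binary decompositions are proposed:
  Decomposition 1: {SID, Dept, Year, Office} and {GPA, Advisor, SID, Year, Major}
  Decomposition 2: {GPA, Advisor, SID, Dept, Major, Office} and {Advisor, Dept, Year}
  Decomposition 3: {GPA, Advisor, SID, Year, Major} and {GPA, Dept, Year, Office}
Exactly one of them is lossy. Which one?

Decomposition 1

Decomposition 1: common = {SID, Year}, closure = {SID, Year} → lossy.
Decomposition 2: common = {Advisor, Dept}, closure = {Advisor, Dept, Year, Major} → lossless.
Decomposition 3: common = {GPA, Year}, closure = {GPA, Advisor, Dept, Year, Major, Office} → lossless.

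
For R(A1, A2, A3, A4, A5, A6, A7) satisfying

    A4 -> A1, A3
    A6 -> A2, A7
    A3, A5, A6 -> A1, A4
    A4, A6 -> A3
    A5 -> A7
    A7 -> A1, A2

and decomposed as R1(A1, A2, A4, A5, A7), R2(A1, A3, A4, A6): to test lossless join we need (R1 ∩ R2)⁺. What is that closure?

R1 ∩ R2 = {A1, A4}.
A4 → A1, A3 applies, adding A3
Closure: {A1, A3, A4}.

A1, A3, A4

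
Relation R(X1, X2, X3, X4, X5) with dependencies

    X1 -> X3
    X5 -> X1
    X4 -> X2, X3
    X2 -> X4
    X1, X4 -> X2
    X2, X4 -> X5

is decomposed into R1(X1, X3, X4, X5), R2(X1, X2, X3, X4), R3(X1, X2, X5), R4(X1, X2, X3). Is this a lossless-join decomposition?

Yes

Chase test. Columns are X1, X2, X3, X4, X5; row i has aⱼ where attribute j ∈ Ri, else bᵢⱼ.
Initial tableau (one row per fragment):
  row 1: a1 b12 a3 a4 a5
  row 2: a1 a2 a3 a4 b25
  row 3: a1 a2 b33 b34 a5
  row 4: a1 a2 a3 b44 b45
Rows 1 and 3 agree on X1; apply X1→X3 and equate their X3 entries.
Rows 1 and 2 agree on X4; apply X4→X2, X3 and equate their X2, X3 entries.
Rows 1 and 3 agree on X2; apply X2→X4 and equate their X4 entries.
Rows 1 and 4 agree on X2; apply X2→X4 and equate their X4 entries.
Rows 1 and 2 agree on X2, X4; apply X2, X4→X5 and equate their X5 entries.
Rows 1 and 4 agree on X2, X4; apply X2, X4→X5 and equate their X5 entries.
Row 1 is now all distinguished symbols — the join is lossless.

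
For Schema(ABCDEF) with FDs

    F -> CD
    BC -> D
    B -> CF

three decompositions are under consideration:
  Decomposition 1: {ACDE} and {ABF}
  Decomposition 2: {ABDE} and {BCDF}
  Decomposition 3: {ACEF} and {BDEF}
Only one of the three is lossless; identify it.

Decomposition 2

Decomposition 1: common = {A}, closure = {A} → lossy.
Decomposition 2: common = {BD}, closure = {BCDF} → lossless.
Decomposition 3: common = {EF}, closure = {CDEF} → lossy.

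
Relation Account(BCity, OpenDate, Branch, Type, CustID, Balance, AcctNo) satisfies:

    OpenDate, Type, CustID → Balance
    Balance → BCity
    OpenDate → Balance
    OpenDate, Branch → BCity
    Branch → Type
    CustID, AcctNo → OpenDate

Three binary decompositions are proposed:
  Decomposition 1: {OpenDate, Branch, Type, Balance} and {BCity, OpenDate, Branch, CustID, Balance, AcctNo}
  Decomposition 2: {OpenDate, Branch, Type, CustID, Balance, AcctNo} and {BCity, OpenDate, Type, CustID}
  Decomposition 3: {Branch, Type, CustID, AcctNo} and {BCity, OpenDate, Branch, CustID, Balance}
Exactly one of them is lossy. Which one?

Decomposition 3

Decomposition 1: common = {OpenDate, Branch, Balance}, closure = {BCity, OpenDate, Branch, Type, Balance} → lossless.
Decomposition 2: common = {OpenDate, Type, CustID}, closure = {BCity, OpenDate, Type, CustID, Balance} → lossless.
Decomposition 3: common = {Branch, CustID}, closure = {Branch, Type, CustID} → lossy.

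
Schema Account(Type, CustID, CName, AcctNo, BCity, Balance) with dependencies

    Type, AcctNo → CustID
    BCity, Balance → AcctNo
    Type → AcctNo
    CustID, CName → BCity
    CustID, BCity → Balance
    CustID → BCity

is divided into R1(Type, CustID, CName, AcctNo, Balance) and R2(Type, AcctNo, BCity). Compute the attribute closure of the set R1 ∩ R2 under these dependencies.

Type, CustID, AcctNo, BCity, Balance

R1 ∩ R2 = {Type, AcctNo}.
Type, AcctNo → CustID applies, adding CustID
CustID → BCity applies, adding BCity
CustID, BCity → Balance applies, adding Balance
Closure: {Type, CustID, AcctNo, BCity, Balance}.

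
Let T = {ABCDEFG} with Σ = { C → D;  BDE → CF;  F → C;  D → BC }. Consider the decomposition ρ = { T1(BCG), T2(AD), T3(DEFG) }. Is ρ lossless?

Chase test. Columns are ABCDEFG; row i has aⱼ where attribute j ∈ Ti, else bᵢⱼ.
Initial tableau (one row per fragment):
  row 1: b11 a2 a3 b14 b15 b16 a7
  row 2: a1 b22 b23 a4 b25 b26 b27
  row 3: b31 b32 b33 a4 a5 a6 a7
Rows 2 and 3 agree on D; apply D→BC and equate their BC entries.
No row becomes fully distinguished — the join is lossy.

No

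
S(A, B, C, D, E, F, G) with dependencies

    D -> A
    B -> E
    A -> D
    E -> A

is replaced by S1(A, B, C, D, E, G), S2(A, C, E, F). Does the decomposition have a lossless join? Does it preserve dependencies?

Lossless test: (A, C, E)⁺ = {A, C, D, E}, which is a superkey of neither fragment — lossy.
Dependency preservation: every FD's attributes lie within a single fragment, so each can be enforced locally — preserved.

lossy but dependency-preserving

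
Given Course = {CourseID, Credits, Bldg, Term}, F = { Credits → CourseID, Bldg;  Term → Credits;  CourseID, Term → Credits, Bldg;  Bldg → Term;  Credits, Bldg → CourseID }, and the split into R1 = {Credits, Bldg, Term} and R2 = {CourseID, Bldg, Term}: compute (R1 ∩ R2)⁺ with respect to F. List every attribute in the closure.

CourseID, Credits, Bldg, Term

R1 ∩ R2 = {Bldg, Term}.
Term → Credits applies, adding Credits
Credits, Bldg → CourseID applies, adding CourseID
Closure: {CourseID, Credits, Bldg, Term}.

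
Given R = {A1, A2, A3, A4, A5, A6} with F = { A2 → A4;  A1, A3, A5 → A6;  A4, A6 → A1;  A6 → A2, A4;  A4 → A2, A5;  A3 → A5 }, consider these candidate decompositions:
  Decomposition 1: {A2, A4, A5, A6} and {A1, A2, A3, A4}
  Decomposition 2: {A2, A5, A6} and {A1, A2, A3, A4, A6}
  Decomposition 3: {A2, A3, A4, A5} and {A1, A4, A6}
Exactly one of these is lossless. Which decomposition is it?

Decomposition 2

Decomposition 1: common = {A2, A4}, closure = {A2, A4, A5} → lossy.
Decomposition 2: common = {A2, A6}, closure = {A1, A2, A4, A5, A6} → lossless.
Decomposition 3: common = {A4}, closure = {A2, A4, A5} → lossy.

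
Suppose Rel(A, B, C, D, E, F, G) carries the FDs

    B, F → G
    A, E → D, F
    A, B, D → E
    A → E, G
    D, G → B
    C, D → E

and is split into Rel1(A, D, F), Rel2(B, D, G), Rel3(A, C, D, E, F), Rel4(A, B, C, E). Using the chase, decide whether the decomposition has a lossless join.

Chase test. Columns are A, B, C, D, E, F, G; row i has aⱼ where attribute j ∈ Reli, else bᵢⱼ.
Initial tableau (one row per fragment):
  row 1: a1 b12 b13 a4 b15 a6 b17
  row 2: b21 a2 b23 a4 b25 b26 a7
  row 3: a1 b32 a3 a4 a5 a6 b37
  row 4: a1 a2 a3 b44 a5 b46 b47
Rows 3 and 4 agree on A, E; apply A, E→D, F and equate their D, F entries.
Rows 1 and 3 agree on A; apply A→E, G and equate their E, G entries.
Rows 1 and 4 agree on A; apply A→E, G and equate their E, G entries.
Rows 1 and 3 agree on D, G; apply D, G→B and equate their B entries.
Rows 1 and 4 agree on D, G; apply D, G→B and equate their B entries.
No row becomes fully distinguished — the join is lossy.

No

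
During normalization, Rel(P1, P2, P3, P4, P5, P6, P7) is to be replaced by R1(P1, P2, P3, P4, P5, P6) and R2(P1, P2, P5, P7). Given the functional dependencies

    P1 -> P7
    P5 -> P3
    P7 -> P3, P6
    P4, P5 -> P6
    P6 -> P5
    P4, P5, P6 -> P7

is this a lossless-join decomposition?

Yes

Common attributes: R1 ∩ R2 = {P1, P2, P5}.
Closure of {P1, P2, P5}: P1 → P7 applies, adding P7; P5 → P3 applies, adding P3; P7 → P3, P6 applies, adding P6. So (P1, P2, P5)⁺ = {P1, P2, P3, P5, P6, P7}.
This closure contains every attribute of R2, so R1 ∩ R2 → R2. The join is lossless.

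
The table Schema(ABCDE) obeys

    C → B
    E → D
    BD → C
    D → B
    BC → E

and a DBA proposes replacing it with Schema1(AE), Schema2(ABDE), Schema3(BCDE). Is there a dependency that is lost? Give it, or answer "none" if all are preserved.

C → B lies within Schema3.
E → D lies within Schema2.
BD → C lies within Schema3.
D → B lies within Schema2.
BC → E lies within Schema3.
Every dependency is enforceable on the fragments, so the decomposition is dependency-preserving.

none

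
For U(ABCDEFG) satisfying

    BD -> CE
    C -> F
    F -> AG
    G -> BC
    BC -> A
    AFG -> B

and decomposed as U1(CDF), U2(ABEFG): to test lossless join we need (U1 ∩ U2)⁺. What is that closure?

ABCFG

U1 ∩ U2 = {F}.
F → AG applies, adding AG
G → BC applies, adding BC
Closure: {ABCFG}.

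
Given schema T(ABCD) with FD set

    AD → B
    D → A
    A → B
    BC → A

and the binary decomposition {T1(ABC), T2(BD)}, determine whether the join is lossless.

Common attributes: T1 ∩ T2 = {B}.
No dependency enlarges {B}, so (B)⁺ = {B}.
The closure contains neither all of T1 = {ABC} nor all of T2 = {BD}, so the common attributes are not a superkey of either fragment. The join is lossy.

No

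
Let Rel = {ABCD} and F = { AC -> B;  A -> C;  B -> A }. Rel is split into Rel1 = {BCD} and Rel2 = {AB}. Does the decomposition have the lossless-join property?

Common attributes: Rel1 ∩ Rel2 = {B}.
Closure of {B}: B → A applies, adding A; A → C applies, adding C. So (B)⁺ = {ABC}.
This closure contains every attribute of Rel2, so Rel1 ∩ Rel2 → Rel2. The join is lossless.

Yes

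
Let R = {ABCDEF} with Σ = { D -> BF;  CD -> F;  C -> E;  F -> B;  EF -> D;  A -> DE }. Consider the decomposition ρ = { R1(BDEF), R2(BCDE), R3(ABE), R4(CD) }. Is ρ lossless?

Chase test. Columns are ABCDEF; row i has aⱼ where attribute j ∈ Ri, else bᵢⱼ.
Initial tableau (one row per fragment):
  row 1: b11 a2 b13 a4 a5 a6
  row 2: b21 a2 a3 a4 a5 b26
  row 3: a1 a2 b33 b34 a5 b36
  row 4: b41 b42 a3 a4 b45 b46
Rows 1 and 2 agree on D; apply D→BF and equate their BF entries.
Rows 1 and 4 agree on D; apply D→BF and equate their BF entries.
Rows 2 and 4 agree on C; apply C→E and equate their E entries.
No row becomes fully distinguished — the join is lossy.

No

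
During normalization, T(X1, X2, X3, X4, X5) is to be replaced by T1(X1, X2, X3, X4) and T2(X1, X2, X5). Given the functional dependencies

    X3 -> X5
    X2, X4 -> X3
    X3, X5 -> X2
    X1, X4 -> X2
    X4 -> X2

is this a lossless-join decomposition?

No

Common attributes: T1 ∩ T2 = {X1, X2}.
No dependency enlarges {X1, X2}, so (X1, X2)⁺ = {X1, X2}.
The closure contains neither all of T1 = {X1, X2, X3, X4} nor all of T2 = {X1, X2, X5}, so the common attributes are not a superkey of either fragment. The join is lossy.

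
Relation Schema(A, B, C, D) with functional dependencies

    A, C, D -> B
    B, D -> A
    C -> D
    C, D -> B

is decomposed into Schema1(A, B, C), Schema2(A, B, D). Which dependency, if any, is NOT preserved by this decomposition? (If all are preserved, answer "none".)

Check C → D: no single fragment contains all of {C, D}, and the restricted closure of {C} across the fragments never reaches {D}.
A, C, D → B is preserved.
B, D → A is preserved.
C, D → B is preserved.

C -> D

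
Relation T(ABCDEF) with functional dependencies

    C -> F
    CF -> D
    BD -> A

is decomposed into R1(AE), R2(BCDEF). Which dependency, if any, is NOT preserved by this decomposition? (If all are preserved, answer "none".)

BD -> A

Check BD → A: no single fragment contains all of {ABD}, and the restricted closure of {BD} across the fragments never reaches {A}.
C → F is preserved.
CF → D is preserved.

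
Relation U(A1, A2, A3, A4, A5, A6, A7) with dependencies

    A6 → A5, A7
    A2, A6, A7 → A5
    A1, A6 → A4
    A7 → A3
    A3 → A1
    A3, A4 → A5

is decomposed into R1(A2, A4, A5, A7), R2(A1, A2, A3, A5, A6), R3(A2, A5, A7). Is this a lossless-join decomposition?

No

Chase test. Columns are A1, A2, A3, A4, A5, A6, A7; row i has aⱼ where attribute j ∈ Ri, else bᵢⱼ.
Initial tableau (one row per fragment):
  row 1: b11 a2 b13 a4 a5 b16 a7
  row 2: a1 a2 a3 b24 a5 a6 b27
  row 3: b31 a2 b33 b34 a5 b36 a7
Rows 1 and 3 agree on A7; apply A7→A3 and equate their A3 entries.
Rows 1 and 3 agree on A3; apply A3→A1 and equate their A1 entries.
No row becomes fully distinguished — the join is lossy.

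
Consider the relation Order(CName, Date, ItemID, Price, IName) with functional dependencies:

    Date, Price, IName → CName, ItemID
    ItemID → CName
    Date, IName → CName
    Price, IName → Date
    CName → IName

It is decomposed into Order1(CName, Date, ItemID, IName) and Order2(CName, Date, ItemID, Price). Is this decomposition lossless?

Yes

Common attributes: Order1 ∩ Order2 = {CName, Date, ItemID}.
Closure of {CName, Date, ItemID}: CName → IName applies, adding IName. So (CName, Date, ItemID)⁺ = {CName, Date, ItemID, IName}.
This closure contains every attribute of Order1, so Order1 ∩ Order2 → Order1. The join is lossless.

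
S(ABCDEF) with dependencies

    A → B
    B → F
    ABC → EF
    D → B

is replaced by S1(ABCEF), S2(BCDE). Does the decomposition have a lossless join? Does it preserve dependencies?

lossy but dependency-preserving

Lossless test: (BCE)⁺ = {BCEF}, which is a superkey of neither fragment — lossy.
Dependency preservation: every FD's attributes lie within a single fragment, so each can be enforced locally — preserved.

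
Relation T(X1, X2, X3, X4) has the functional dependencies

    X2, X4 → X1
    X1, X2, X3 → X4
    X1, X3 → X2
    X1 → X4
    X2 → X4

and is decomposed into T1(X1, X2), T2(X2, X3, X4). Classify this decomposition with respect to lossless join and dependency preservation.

Lossless test: (X2)⁺ = {X1, X2, X4}, which contains all of one fragment — lossless.
Dependency preservation: the restricted closure of {X1, X3} across the fragments never reaches {X2}, so X1, X3 → X2 cannot be enforced without a join — not preserved.

lossless but not dependency-preserving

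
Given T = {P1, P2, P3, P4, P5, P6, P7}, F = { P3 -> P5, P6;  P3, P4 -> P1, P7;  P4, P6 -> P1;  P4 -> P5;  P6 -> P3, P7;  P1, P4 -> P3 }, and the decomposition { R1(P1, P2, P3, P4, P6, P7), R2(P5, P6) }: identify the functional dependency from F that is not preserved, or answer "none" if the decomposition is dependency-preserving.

Check P4 → P5: no single fragment contains all of {P4, P5}, and the restricted closure of {P4} across the fragments never reaches {P5}.
P3 → P5, P6 is preserved.
P3, P4 → P1, P7 is preserved.
P4, P6 → P1 is preserved.
P6 → P3, P7 is preserved.
P1, P4 → P3 is preserved.

P4 -> P5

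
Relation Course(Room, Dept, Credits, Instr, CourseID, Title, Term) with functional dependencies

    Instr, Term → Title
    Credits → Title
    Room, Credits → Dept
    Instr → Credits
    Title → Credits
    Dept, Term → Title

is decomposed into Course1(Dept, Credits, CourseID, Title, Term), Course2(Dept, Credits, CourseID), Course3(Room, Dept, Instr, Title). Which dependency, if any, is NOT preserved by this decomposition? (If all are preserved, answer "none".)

none

Instr, Term → Title: restricted closure across fragments reaches Title.
Credits → Title lies within Course1.
Room, Credits → Dept: restricted closure across fragments reaches Dept.
Instr → Credits: restricted closure across fragments reaches Credits.
Title → Credits lies within Course1.
Dept, Term → Title lies within Course1.
Every dependency is enforceable on the fragments, so the decomposition is dependency-preserving.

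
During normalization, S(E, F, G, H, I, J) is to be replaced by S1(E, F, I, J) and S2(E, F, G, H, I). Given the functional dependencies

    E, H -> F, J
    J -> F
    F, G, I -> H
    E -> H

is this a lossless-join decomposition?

Common attributes: S1 ∩ S2 = {E, F, I}.
Closure of {E, F, I}: E → H applies, adding H; E, H → F, J applies, adding J. So (E, F, I)⁺ = {E, F, H, I, J}.
This closure contains every attribute of S1, so S1 ∩ S2 → S1. The join is lossless.

Yes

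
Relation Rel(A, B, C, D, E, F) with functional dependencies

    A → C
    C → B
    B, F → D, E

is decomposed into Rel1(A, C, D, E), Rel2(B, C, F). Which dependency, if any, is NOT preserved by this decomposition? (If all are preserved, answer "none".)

B, F → D, E

Check B, F → D, E: no single fragment contains all of {B, D, E, F}, and the restricted closure of {B, F} across the fragments never reaches {D, E}.
A → C is preserved.
C → B is preserved.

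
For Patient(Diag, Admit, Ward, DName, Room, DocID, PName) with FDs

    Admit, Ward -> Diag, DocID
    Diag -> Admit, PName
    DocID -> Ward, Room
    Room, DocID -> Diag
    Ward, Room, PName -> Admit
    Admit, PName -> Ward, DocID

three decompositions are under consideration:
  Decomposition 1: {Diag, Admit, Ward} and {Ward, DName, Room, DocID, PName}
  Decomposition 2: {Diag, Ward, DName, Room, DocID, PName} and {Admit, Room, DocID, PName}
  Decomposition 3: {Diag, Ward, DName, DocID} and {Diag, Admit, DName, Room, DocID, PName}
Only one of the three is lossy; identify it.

Decomposition 1: common = {Ward}, closure = {Ward} → lossy.
Decomposition 2: common = {Room, DocID, PName}, closure = {Diag, Admit, Ward, Room, DocID, PName} → lossless.
Decomposition 3: common = {Diag, DName, DocID}, closure = {Diag, Admit, Ward, DName, Room, DocID, PName} → lossless.

Decomposition 1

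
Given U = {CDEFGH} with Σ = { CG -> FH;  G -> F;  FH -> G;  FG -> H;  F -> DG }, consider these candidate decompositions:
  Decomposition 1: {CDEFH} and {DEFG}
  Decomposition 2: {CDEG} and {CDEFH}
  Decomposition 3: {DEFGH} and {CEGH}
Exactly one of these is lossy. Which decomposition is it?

Decomposition 1: common = {DEF}, closure = {DEFGH} → lossless.
Decomposition 2: common = {CDE}, closure = {CDE} → lossy.
Decomposition 3: common = {EGH}, closure = {DEFGH} → lossless.

Decomposition 2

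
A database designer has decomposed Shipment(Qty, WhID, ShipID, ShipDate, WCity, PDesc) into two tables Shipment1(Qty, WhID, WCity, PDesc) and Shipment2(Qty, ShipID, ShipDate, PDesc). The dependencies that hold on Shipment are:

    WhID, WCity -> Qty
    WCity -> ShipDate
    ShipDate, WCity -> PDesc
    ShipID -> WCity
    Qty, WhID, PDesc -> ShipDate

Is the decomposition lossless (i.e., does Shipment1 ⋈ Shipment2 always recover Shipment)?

Common attributes: Shipment1 ∩ Shipment2 = {Qty, PDesc}.
No dependency enlarges {Qty, PDesc}, so (Qty, PDesc)⁺ = {Qty, PDesc}.
The closure contains neither all of Shipment1 = {Qty, WhID, WCity, PDesc} nor all of Shipment2 = {Qty, ShipID, ShipDate, PDesc}, so the common attributes are not a superkey of either fragment. The join is lossy.

No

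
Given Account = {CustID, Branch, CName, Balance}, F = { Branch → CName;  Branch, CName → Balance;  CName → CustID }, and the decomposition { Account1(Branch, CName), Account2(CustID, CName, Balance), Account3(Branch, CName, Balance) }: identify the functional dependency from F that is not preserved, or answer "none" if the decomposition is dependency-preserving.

Branch → CName lies within Account1.
Branch, CName → Balance lies within Account3.
CName → CustID lies within Account2.
Every dependency is enforceable on the fragments, so the decomposition is dependency-preserving.

none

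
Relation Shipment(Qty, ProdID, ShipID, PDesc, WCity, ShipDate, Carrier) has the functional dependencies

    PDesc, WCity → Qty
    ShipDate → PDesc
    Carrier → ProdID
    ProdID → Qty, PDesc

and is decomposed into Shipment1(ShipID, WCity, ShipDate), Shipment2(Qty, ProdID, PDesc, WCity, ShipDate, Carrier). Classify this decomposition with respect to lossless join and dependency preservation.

Lossless test: (WCity, ShipDate)⁺ = {Qty, PDesc, WCity, ShipDate}, which is a superkey of neither fragment — lossy.
Dependency preservation: every FD's attributes lie within a single fragment, so each can be enforced locally — preserved.

lossy but dependency-preserving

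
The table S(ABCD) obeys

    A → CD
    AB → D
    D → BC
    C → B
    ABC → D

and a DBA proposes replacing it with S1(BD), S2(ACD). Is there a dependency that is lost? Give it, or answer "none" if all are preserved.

Check C → B: no single fragment contains all of {BC}, and the restricted closure of {C} across the fragments never reaches {B}.
A → CD is preserved.
AB → D is preserved.
D → BC is preserved.
ABC → D is preserved.

C → B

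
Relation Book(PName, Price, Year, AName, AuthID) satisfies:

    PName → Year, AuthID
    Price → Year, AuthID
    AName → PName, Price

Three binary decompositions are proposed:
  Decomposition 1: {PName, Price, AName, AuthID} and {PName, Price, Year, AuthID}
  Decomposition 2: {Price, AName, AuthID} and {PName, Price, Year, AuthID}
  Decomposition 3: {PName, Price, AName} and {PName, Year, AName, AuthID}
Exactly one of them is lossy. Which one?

Decomposition 2

Decomposition 1: common = {PName, Price, AuthID}, closure = {PName, Price, Year, AuthID} → lossless.
Decomposition 2: common = {Price, AuthID}, closure = {Price, Year, AuthID} → lossy.
Decomposition 3: common = {PName, AName}, closure = {PName, Price, Year, AName, AuthID} → lossless.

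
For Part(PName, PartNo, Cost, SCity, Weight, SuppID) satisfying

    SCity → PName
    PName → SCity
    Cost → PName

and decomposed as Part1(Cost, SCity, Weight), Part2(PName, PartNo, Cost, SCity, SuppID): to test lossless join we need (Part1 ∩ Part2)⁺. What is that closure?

PName, Cost, SCity

Part1 ∩ Part2 = {Cost, SCity}.
SCity → PName applies, adding PName
Closure: {PName, Cost, SCity}.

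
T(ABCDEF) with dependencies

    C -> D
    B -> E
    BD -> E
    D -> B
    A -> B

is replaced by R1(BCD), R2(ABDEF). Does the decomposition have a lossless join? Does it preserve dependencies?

lossy but dependency-preserving

Lossless test: (BD)⁺ = {BDE}, which is a superkey of neither fragment — lossy.
Dependency preservation: every FD's attributes lie within a single fragment, so each can be enforced locally — preserved.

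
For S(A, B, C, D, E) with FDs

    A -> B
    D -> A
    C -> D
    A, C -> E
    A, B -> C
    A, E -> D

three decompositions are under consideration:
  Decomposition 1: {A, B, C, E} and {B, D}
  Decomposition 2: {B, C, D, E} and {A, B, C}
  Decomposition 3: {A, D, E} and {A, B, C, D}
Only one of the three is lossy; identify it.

Decomposition 1

Decomposition 1: common = {B}, closure = {B} → lossy.
Decomposition 2: common = {B, C}, closure = {A, B, C, D, E} → lossless.
Decomposition 3: common = {A, D}, closure = {A, B, C, D, E} → lossless.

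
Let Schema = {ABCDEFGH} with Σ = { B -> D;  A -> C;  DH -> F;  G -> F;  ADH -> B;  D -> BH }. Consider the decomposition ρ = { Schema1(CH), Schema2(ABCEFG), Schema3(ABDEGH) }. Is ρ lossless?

Chase test. Columns are ABCDEFGH; row i has aⱼ where attribute j ∈ Schemai, else bᵢⱼ.
Initial tableau (one row per fragment):
  row 1: b11 b12 a3 b14 b15 b16 b17 a8
  row 2: a1 a2 a3 b24 a5 a6 a7 b28
  row 3: a1 a2 b33 a4 a5 b36 a7 a8
Rows 2 and 3 agree on B; apply B→D and equate their D entries.
Rows 2 and 3 agree on A; apply A→C and equate their C entries.
Rows 2 and 3 agree on G; apply G→F and equate their F entries.
Rows 2 and 3 agree on D; apply D→BH and equate their BH entries.
Row 2 is now all distinguished symbols — the join is lossless.

Yes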